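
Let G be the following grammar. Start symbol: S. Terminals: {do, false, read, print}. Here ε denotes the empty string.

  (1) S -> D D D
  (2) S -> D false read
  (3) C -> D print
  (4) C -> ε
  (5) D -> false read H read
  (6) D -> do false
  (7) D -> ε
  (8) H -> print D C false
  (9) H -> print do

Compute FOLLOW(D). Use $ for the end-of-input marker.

{$, do, false, print}

FIRST(D) = {ε, do, false}
FIRST(H) = {print}
FIRST(S) = {ε, do, false}  (via D D D, D false read)
FIRST(C) = {ε, do, false, print}  (via D print)
FOLLOW(S) includes $ since S is the start symbol.
FOLLOW(S): S appears on no right-hand side. Thus FOLLOW(S) = {$}.
FOLLOW(C): in H->print D C false, C is followed by false with FIRST {false}. Thus FOLLOW(C) = {false}.
FOLLOW(D): in S->D D D (occurrence 1), D is followed by D D with FIRST {ε, do, false}; in S->D D D (occurrence 1), the suffix after D is nullable, so FOLLOW(D) ⊇ FOLLOW(S) = {$}; in S->D D D (occurrence 2), D is followed by D with FIRST {ε, do, false}; in S->D D D (occurrence 2), the suffix after D is nullable, so FOLLOW(D) ⊇ FOLLOW(S) = {$}; in S->D D D (occurrence 3), the suffix after D is empty, so FOLLOW(D) ⊇ FOLLOW(S) = {$}; in S->D false read, D is followed by false read with FIRST {false}; in C->D print, D is followed by print with FIRST {print}; in H->print D C false, D is followed by C false with FIRST {do, false, print}. Thus FOLLOW(D) = {$, do, false, print}.
FOLLOW(H): in D->false read H read, H is followed by read with FIRST {read}. Thus FOLLOW(H) = {read}.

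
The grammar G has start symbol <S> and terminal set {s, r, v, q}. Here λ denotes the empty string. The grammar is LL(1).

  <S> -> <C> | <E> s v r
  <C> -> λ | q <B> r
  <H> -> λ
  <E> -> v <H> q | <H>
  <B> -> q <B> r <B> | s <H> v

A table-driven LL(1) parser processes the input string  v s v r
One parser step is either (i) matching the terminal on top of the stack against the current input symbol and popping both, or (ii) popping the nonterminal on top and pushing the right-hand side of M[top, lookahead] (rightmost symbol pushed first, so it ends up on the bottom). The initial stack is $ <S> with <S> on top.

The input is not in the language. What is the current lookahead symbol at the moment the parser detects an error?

step 1: stack=$ <S>  input=v s v r $  — expand <S> -> <E> s v r
step 2: stack=$ r v s <E>  input=v s v r $  — expand <E> -> v <H> q
step 3: stack=$ r v s q <H> v  input=v s v r $  — match v
step 4: stack=$ r v s q <H>  input=s v r $  — expand <H> -> λ
step 5: stack=$ r v s q  input=s v r $  — error: top is terminal q but lookahead is s

s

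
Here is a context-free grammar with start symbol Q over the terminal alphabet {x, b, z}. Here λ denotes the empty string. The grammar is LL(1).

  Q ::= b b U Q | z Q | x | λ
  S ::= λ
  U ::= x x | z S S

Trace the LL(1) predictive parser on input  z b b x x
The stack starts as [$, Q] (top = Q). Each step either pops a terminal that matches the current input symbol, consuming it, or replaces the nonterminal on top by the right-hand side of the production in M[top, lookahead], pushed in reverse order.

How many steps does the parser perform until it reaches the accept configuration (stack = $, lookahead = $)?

9

step 1: stack=$ Q  input=z b b x x $  — expand Q ::= z Q
step 2: stack=$ Q z  input=z b b x x $  — match z
step 3: stack=$ Q  input=b b x x $  — expand Q ::= b b U Q
step 4: stack=$ Q U b b  input=b b x x $  — match b
step 5: stack=$ Q U b  input=b x x $  — match b
step 6: stack=$ Q U  input=x x $  — expand U ::= x x
step 7: stack=$ Q x x  input=x x $  — match x
step 8: stack=$ Q x  input=x $  — match x
step 9: stack=$ Q  input=$  — expand Q ::= λ
Accept reached after 9 steps.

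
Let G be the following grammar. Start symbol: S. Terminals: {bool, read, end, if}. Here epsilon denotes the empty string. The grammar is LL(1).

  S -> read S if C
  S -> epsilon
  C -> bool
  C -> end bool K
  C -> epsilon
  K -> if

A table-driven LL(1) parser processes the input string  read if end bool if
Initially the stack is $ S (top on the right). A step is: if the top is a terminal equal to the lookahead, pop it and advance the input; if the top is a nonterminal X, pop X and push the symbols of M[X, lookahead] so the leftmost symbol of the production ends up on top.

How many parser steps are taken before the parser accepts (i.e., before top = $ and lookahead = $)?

9

step 1: stack=$ S  input=read if end bool if $  — expand S -> read S if C
step 2: stack=$ C if S read  input=read if end bool if $  — match read
step 3: stack=$ C if S  input=if end bool if $  — expand S -> epsilon
step 4: stack=$ C if  input=if end bool if $  — match if
step 5: stack=$ C  input=end bool if $  — expand C -> end bool K
step 6: stack=$ K bool end  input=end bool if $  — match end
step 7: stack=$ K bool  input=bool if $  — match bool
step 8: stack=$ K  input=if $  — expand K -> if
step 9: stack=$ if  input=if $  — match if
Accept reached after 9 steps.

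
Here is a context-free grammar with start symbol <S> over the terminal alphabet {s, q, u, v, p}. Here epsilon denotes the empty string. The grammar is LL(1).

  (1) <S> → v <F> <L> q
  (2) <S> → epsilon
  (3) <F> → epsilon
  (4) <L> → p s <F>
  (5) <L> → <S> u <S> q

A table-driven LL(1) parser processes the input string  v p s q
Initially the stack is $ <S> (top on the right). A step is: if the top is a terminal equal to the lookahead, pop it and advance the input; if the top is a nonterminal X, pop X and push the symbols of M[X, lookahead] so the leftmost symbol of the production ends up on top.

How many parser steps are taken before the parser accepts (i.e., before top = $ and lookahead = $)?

8

     Stack          Input      Action
  1  $ <S>          v p s q $  expand <S> → v <F> <L> q
  2  $ q <L> <F> v  v p s q $  match v
  3  $ q <L> <F>    p s q $    expand <F> → epsilon
  4  $ q <L>        p s q $    expand <L> → p s <F>
  5  $ q <F> s p    p s q $    match p
  6  $ q <F> s      s q $      match s
  7  $ q <F>        q $        expand <F> → epsilon
  8  $ q            q $        match q
Accept reached after 8 steps.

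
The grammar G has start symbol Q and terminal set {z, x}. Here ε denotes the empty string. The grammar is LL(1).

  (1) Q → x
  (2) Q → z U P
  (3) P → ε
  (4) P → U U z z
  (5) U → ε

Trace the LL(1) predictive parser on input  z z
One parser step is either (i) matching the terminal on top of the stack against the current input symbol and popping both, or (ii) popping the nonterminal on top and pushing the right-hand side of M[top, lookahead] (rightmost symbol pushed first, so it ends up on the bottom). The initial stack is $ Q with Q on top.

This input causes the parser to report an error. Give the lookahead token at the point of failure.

$

step 1: stack=$ Q  input=z z $  — expand Q → z U P
step 2: stack=$ P U z  input=z z $  — match z
step 3: stack=$ P U  input=z $  — expand U → ε
step 4: stack=$ P  input=z $  — expand P → U U z z
step 5: stack=$ z z U U  input=z $  — expand U → ε
step 6: stack=$ z z U  input=z $  — expand U → ε
step 7: stack=$ z z  input=z $  — match z
step 8: stack=$ z  input=$  — error: top is terminal z but lookahead is $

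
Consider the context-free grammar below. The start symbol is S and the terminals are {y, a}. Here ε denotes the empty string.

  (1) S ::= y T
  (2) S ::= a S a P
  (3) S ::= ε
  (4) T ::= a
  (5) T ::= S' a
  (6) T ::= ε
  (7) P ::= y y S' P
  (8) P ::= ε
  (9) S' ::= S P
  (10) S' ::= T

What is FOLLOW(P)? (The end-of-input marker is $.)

{$, a, y}

FIRST(S) = {ε, a, y}
FIRST(P) = {ε, y}
FIRST(T) = {ε, a, y}  (via S' a)
FIRST(S') = {ε, a, y}  (via S P, T)
FOLLOW(S) includes $ since S is the start symbol.
FOLLOW(S): in S::=a S a P, S is followed by a P with FIRST {a}; in S'::=S P, S is followed by P with FIRST {ε, y}; in S'::=S P, the suffix after S is nullable, so FOLLOW(S) ⊇ FOLLOW(S') = {$, a, y}. Thus FOLLOW(S) = {$, a, y}.
FOLLOW(T): in S::=y T, the suffix after T is empty, so FOLLOW(T) ⊇ FOLLOW(S) = {$, a, y}; in S'::=T, the suffix after T is empty, so FOLLOW(T) ⊇ FOLLOW(S') = {$, a, y}. Thus FOLLOW(T) = {$, a, y}.
FOLLOW(P): in S::=a S a P, the suffix after P is empty, so FOLLOW(P) ⊇ FOLLOW(S) = {$, a, y}; in P::=y y S' P, the suffix after P is empty (adds nothing new); in S'::=S P, the suffix after P is empty, so FOLLOW(P) ⊇ FOLLOW(S') = {$, a, y}. Thus FOLLOW(P) = {$, a, y}.
FOLLOW(S'): in T::=S' a, S' is followed by a with FIRST {a}; in P::=y y S' P, S' is followed by P with FIRST {ε, y}; in P::=y y S' P, the suffix after S' is nullable, so FOLLOW(S') ⊇ FOLLOW(P) = {$, a, y}. Thus FOLLOW(S') = {$, a, y}.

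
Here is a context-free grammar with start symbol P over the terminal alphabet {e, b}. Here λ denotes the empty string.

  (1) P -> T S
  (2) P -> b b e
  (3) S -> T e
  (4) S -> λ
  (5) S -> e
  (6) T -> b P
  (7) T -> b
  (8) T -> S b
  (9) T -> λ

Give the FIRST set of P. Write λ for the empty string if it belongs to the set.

FIRST(P): from P->T S we get {λ, b, e}; from P->b b e we get {b}. So FIRST(P) = {λ, b, e}.
FIRST(S): from S->T e we get {b, e}; from S->λ we get {λ}; from S->e we get {e}. So FIRST(S) = {λ, b, e}.
FIRST(T): from T->b P we get {b}; from T->b we get {b}; from T->S b we get {b, e}; from T->λ we get {λ}. So FIRST(T) = {λ, b, e}.

{λ, b, e}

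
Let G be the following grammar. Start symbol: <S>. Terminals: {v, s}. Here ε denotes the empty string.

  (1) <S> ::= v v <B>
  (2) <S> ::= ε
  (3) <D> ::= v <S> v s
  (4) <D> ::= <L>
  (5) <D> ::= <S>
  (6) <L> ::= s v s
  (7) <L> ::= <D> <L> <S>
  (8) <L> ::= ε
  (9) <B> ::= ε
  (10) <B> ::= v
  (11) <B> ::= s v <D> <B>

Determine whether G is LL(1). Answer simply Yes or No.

FIRST(<S>) = {ε, v}
FIRST(<D>) = {ε, s, v}
FIRST(<L>) = {ε, s, v}
FIRST(<B>) = {ε, s, v}
FOLLOW(<S>) = {$, s, v}
FOLLOW(<D>) = {$, s, v}
FOLLOW(<L>) = {$, s, v}
FOLLOW(<B>) = {$, s, v}
Cell M[<B>, s] receives both <B> ::= ε and <B> ::= s v <D> <B> — the grammar is not LL(1).

No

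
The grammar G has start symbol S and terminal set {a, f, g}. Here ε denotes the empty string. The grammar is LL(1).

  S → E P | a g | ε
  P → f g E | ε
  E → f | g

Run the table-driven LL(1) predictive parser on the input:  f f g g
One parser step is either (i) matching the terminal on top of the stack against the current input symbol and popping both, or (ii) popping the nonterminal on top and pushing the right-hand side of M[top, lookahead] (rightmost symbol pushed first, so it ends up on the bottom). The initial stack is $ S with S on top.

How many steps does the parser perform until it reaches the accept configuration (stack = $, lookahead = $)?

     Stack    Input      Action
  1  $ S      f f g g $  expand S → E P
  2  $ P E    f f g g $  expand E → f
  3  $ P f    f f g g $  match f
  4  $ P      f g g $    expand P → f g E
  5  $ E g f  f g g $    match f
  6  $ E g    g g $      match g
  7  $ E      g $        expand E → g
  8  $ g      g $        match g
Accept reached after 8 steps.

8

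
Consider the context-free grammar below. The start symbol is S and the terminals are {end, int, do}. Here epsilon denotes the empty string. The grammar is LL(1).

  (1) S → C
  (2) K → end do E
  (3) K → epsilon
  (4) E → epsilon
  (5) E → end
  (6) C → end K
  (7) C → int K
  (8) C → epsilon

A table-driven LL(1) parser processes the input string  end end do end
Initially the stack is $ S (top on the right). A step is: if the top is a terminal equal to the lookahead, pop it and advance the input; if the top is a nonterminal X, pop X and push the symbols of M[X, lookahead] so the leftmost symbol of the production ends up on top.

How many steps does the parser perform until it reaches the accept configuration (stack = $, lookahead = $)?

step 1: stack=$ S  input=end end do end $  — expand S → C
step 2: stack=$ C  input=end end do end $  — expand C → end K
step 3: stack=$ K end  input=end end do end $  — match end
step 4: stack=$ K  input=end do end $  — expand K → end do E
step 5: stack=$ E do end  input=end do end $  — match end
step 6: stack=$ E do  input=do end $  — match do
step 7: stack=$ E  input=end $  — expand E → end
step 8: stack=$ end  input=end $  — match end
Accept reached after 8 steps.

8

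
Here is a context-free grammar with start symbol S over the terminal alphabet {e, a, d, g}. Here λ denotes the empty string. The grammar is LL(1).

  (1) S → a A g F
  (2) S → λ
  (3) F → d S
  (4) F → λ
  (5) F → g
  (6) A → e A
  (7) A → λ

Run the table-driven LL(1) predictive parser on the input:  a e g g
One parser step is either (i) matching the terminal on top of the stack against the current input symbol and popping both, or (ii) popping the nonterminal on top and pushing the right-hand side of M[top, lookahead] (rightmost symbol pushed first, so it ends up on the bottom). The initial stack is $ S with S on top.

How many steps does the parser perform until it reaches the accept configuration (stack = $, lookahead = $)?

8

     Stack      Input      Action
  1  $ S        a e g g $  expand S → a A g F
  2  $ F g A a  a e g g $  match a
  3  $ F g A    e g g $    expand A → e A
  4  $ F g A e  e g g $    match e
  5  $ F g A    g g $      expand A → λ
  6  $ F g      g g $      match g
  7  $ F        g $        expand F → g
  8  $ g        g $        match g
Accept reached after 8 steps.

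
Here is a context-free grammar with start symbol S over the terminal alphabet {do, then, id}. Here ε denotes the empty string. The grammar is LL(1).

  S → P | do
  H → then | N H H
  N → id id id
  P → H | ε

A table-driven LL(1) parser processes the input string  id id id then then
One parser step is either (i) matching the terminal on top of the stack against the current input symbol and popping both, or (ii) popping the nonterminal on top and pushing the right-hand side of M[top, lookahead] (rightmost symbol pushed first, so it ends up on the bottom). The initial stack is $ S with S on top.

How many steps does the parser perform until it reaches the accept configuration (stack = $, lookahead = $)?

      Stack           Input                 Action
   1  $ S             id id id then then $  expand S → P
   2  $ P             id id id then then $  expand P → H
   3  $ H             id id id then then $  expand H → N H H
   4  $ H H N         id id id then then $  expand N → id id id
   5  $ H H id id id  id id id then then $  match id
   6  $ H H id id     id id then then $     match id
   7  $ H H id        id then then $        match id
   8  $ H H           then then $           expand H → then
   9  $ H then        then then $           match then
  10  $ H             then $                expand H → then
  11  $ then          then $                match then
Accept reached after 11 steps.

11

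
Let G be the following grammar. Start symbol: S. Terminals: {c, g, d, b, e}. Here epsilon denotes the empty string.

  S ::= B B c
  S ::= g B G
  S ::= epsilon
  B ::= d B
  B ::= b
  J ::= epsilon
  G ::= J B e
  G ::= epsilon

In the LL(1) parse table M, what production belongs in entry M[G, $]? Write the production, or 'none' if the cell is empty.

G ::= epsilon

FIRST(B) = {b, d}
FIRST(J) = {epsilon}
FIRST(S) = {epsilon, b, d, g}  (via B B c)
FIRST(G) = {epsilon, b, d}  (via J B e)
FOLLOW(S) includes $ since S is the start symbol.
FOLLOW(S): S appears on no right-hand side. Thus FOLLOW(S) = {$}.
FOLLOW(G): in S::=g B G, the suffix after G is empty, so FOLLOW(G) ⊇ FOLLOW(S) = {$}. Thus FOLLOW(G) = {$}.
For G ::= J B e: FIRST(J B e) = {b, d}, so it goes in M[G, t] for t ∈ {b, d}.
For G ::= epsilon: FIRST(epsilon) = {epsilon}, so it goes in M[G, t] for t ∈ {}; since epsilon ∈ FIRST, also for every t ∈ FOLLOW(G) = {$}.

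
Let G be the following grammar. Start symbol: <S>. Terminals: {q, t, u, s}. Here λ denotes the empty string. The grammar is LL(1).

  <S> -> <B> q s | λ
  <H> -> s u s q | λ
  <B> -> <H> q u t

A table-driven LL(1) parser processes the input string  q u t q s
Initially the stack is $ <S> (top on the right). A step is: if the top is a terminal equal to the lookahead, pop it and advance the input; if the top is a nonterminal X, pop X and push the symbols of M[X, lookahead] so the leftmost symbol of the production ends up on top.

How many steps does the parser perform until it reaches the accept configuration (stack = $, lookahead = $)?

8

step 1: stack=$ <S>  input=q u t q s $  — expand <S> -> <B> q s
step 2: stack=$ s q <B>  input=q u t q s $  — expand <B> -> <H> q u t
step 3: stack=$ s q t u q <H>  input=q u t q s $  — expand <H> -> λ
step 4: stack=$ s q t u q  input=q u t q s $  — match q
step 5: stack=$ s q t u  input=u t q s $  — match u
step 6: stack=$ s q t  input=t q s $  — match t
step 7: stack=$ s q  input=q s $  — match q
step 8: stack=$ s  input=s $  — match s
Accept reached after 8 steps.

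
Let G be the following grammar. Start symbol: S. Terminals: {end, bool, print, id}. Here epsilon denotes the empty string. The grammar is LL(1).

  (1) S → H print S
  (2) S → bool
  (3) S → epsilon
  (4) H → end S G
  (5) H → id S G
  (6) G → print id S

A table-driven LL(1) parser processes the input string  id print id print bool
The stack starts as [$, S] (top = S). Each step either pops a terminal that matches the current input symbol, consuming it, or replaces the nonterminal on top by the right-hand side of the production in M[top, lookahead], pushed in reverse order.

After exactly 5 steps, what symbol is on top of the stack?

step 1: stack=$ S  input=id print id print bool $  — expand S → H print S
step 2: stack=$ S print H  input=id print id print bool $  — expand H → id S G
step 3: stack=$ S print G S id  input=id print id print bool $  — match id
step 4: stack=$ S print G S  input=print id print bool $  — expand S → epsilon
step 5: stack=$ S print G  input=print id print bool $  — expand G → print id S
Stack after step 5: $ S print S id print (top = print).

print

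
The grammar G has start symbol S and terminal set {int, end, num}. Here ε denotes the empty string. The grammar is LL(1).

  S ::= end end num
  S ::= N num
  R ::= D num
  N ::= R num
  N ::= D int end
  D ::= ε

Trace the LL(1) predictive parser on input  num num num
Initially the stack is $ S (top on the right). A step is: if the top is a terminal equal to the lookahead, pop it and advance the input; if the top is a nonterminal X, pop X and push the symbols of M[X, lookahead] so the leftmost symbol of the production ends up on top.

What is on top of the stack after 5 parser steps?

num

step 1: stack=$ S  input=num num num $  — expand S ::= N num
step 2: stack=$ num N  input=num num num $  — expand N ::= R num
step 3: stack=$ num num R  input=num num num $  — expand R ::= D num
step 4: stack=$ num num num D  input=num num num $  — expand D ::= ε
step 5: stack=$ num num num  input=num num num $  — match num
Stack after step 5: $ num num (top = num).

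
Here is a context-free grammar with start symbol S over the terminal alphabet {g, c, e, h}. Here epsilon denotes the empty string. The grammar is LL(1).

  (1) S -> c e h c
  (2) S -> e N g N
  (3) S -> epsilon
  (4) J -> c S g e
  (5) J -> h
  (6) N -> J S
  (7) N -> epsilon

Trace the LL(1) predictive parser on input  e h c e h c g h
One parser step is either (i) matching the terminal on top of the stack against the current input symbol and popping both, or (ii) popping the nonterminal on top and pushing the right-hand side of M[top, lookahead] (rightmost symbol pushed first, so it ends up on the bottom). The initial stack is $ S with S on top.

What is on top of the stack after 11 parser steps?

step 1: stack=$ S  input=e h c e h c g h $  — expand S -> e N g N
step 2: stack=$ N g N e  input=e h c e h c g h $  — match e
step 3: stack=$ N g N  input=h c e h c g h $  — expand N -> J S
step 4: stack=$ N g S J  input=h c e h c g h $  — expand J -> h
step 5: stack=$ N g S h  input=h c e h c g h $  — match h
step 6: stack=$ N g S  input=c e h c g h $  — expand S -> c e h c
step 7: stack=$ N g c h e c  input=c e h c g h $  — match c
step 8: stack=$ N g c h e  input=e h c g h $  — match e
step 9: stack=$ N g c h  input=h c g h $  — match h
step 10: stack=$ N g c  input=c g h $  — match c
step 11: stack=$ N g  input=g h $  — match g
Stack after step 11: $ N (top = N).

N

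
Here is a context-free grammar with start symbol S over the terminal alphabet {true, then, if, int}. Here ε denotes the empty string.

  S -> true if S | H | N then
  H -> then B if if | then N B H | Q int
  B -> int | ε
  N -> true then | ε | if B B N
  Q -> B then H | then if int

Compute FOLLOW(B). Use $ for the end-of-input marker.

FIRST(B): from B->int we get {int}; from B->ε we get {ε}. So FIRST(B) = {ε, int}.
FIRST(N): from N->true then we get {true}; from N->ε we get {ε}; from N->if B B N we get {if}. So FIRST(N) = {ε, if, true}.
FIRST(Q): from Q->B then H we get {int, then}; from Q->then if int we get {then}. So FIRST(Q) = {int, then}.
FIRST(H): from H->then B if if we get {then}; from H->then N B H we get {then}; from H->Q int we get {int, then}. So FIRST(H) = {int, then}.
FIRST(S): from S->true if S we get {true}; from S->H we get {int, then}; from S->N then we get {if, then, true}. So FIRST(S) = {if, int, then, true}.
FOLLOW(S) includes $ since S is the start symbol.
FOLLOW(S): in S->true if S, the suffix after S is empty (adds nothing new). Thus FOLLOW(S) = {$}.
FOLLOW(N): in S->N then, N is followed by then with FIRST {then}; in H->then N B H, N is followed by B H with FIRST {int, then}; in N->if B B N, the suffix after N is empty (adds nothing new). Thus FOLLOW(N) = {int, then}.
FOLLOW(B): in H->then B if if, B is followed by if if with FIRST {if}; in H->then N B H, B is followed by H with FIRST {int, then}; in N->if B B N (occurrence 1), B is followed by B N with FIRST {ε, if, int, true}; in N->if B B N (occurrence 1), the suffix after B is nullable, so FOLLOW(B) ⊇ FOLLOW(N) = {int, then}; in N->if B B N (occurrence 2), B is followed by N with FIRST {ε, if, true}; in N->if B B N (occurrence 2), the suffix after B is nullable, so FOLLOW(B) ⊇ FOLLOW(N) = {int, then}; in Q->B then H, B is followed by then H with FIRST {then}. Thus FOLLOW(B) = {if, int, then, true}.
FOLLOW(Q): in H->Q int, Q is followed by int with FIRST {int}. Thus FOLLOW(Q) = {int}.
FOLLOW(H): in S->H, the suffix after H is empty, so FOLLOW(H) ⊇ FOLLOW(S) = {$}; in H->then N B H, the suffix after H is empty (adds nothing new); in Q->B then H, the suffix after H is empty, so FOLLOW(H) ⊇ FOLLOW(Q) = {int}. Thus FOLLOW(H) = {$, int}.

{if, int, then, true}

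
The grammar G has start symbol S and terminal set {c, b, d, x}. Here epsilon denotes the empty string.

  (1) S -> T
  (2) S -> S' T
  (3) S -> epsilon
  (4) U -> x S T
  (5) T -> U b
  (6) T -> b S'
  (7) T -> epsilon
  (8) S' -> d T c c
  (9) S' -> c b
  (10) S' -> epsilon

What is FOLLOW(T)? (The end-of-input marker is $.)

{$, b, c, x}

FIRST(U) = {x}
FIRST(S') = {epsilon, c, d}
FIRST(T) = {epsilon, b, x}  (via U b)
FIRST(S) = {epsilon, b, c, d, x}  (via T, S' T)
FOLLOW(S) includes $ since S is the start symbol.
FOLLOW(U): in T->U b, U is followed by b with FIRST {b}. Thus FOLLOW(U) = {b}.
FOLLOW(S): in U->x S T, S is followed by T with FIRST {epsilon, b, x}; in U->x S T, the suffix after S is nullable, so FOLLOW(S) ⊇ FOLLOW(U) = {b}. Thus FOLLOW(S) = {$, b, x}.
FOLLOW(T): in S->T, the suffix after T is empty, so FOLLOW(T) ⊇ FOLLOW(S) = {$, b, x}; in S->S' T, the suffix after T is empty, so FOLLOW(T) ⊇ FOLLOW(S) = {$, b, x}; in U->x S T, the suffix after T is empty, so FOLLOW(T) ⊇ FOLLOW(U) = {b}; in S'->d T c c, T is followed by c c with FIRST {c}. Thus FOLLOW(T) = {$, b, c, x}.
FOLLOW(S'): in S->S' T, S' is followed by T with FIRST {epsilon, b, x}; in S->S' T, the suffix after S' is nullable, so FOLLOW(S') ⊇ FOLLOW(S) = {$, b, x}; in T->b S', the suffix after S' is empty, so FOLLOW(S') ⊇ FOLLOW(T) = {$, b, c, x}. Thus FOLLOW(S') = {$, b, c, x}.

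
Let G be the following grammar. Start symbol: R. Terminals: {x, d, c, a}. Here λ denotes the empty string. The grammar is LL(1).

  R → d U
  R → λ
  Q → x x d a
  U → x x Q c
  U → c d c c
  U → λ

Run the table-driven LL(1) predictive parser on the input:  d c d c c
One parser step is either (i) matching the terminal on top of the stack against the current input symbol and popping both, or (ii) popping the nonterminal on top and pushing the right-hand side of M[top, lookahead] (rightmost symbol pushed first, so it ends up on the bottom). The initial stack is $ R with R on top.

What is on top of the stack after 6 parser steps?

     Stack      Input        Action
  1  $ R        d c d c c $  expand R → d U
  2  $ U d      d c d c c $  match d
  3  $ U        c d c c $    expand U → c d c c
  4  $ c c d c  c d c c $    match c
  5  $ c c d    d c c $      match d
  6  $ c c      c c $        match c
Stack after step 6: $ c (top = c).

c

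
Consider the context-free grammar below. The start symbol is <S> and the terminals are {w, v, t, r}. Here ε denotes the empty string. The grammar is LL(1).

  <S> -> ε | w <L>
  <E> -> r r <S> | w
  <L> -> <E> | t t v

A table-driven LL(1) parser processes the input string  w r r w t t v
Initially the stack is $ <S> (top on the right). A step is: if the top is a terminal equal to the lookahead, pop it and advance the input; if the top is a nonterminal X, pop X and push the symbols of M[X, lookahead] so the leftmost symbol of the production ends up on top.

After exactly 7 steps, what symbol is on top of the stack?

step 1: stack=$ <S>  input=w r r w t t v $  — expand <S> -> w <L>
step 2: stack=$ <L> w  input=w r r w t t v $  — match w
step 3: stack=$ <L>  input=r r w t t v $  — expand <L> -> <E>
step 4: stack=$ <E>  input=r r w t t v $  — expand <E> -> r r <S>
step 5: stack=$ <S> r r  input=r r w t t v $  — match r
step 6: stack=$ <S> r  input=r w t t v $  — match r
step 7: stack=$ <S>  input=w t t v $  — expand <S> -> w <L>
Stack after step 7: $ <L> w (top = w).

w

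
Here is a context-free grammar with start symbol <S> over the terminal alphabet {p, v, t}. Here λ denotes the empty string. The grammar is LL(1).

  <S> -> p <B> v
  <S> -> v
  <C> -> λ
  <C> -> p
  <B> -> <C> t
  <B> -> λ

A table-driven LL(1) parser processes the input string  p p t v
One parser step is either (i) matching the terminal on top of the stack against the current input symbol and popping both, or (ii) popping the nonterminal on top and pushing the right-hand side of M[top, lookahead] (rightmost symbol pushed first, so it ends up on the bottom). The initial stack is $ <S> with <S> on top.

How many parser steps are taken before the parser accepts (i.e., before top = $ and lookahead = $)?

step 1: stack=$ <S>  input=p p t v $  — expand <S> -> p <B> v
step 2: stack=$ v <B> p  input=p p t v $  — match p
step 3: stack=$ v <B>  input=p t v $  — expand <B> -> <C> t
step 4: stack=$ v t <C>  input=p t v $  — expand <C> -> p
step 5: stack=$ v t p  input=p t v $  — match p
step 6: stack=$ v t  input=t v $  — match t
step 7: stack=$ v  input=v $  — match v
Accept reached after 7 steps.

7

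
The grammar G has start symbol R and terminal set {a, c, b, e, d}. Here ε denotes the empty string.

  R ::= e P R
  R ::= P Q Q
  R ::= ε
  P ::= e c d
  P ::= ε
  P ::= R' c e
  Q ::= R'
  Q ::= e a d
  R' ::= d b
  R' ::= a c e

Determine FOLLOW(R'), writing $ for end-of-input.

{$, a, c, d, e}

FIRST(R'): from R'::=d b we get {d}; from R'::=a c e we get {a}. So FIRST(R') = {a, d}.
FIRST(P): from P::=e c d we get {e}; from P::=ε we get {ε}; from P::=R' c e we get {a, d}. So FIRST(P) = {ε, a, d, e}.
FIRST(Q): from Q::=R' we get {a, d}; from Q::=e a d we get {e}. So FIRST(Q) = {a, d, e}.
FIRST(R): from R::=e P R we get {e}; from R::=P Q Q we get {a, d, e}; from R::=ε we get {ε}. So FIRST(R) = {ε, a, d, e}.
FOLLOW(R) includes $ since R is the start symbol.
FOLLOW(R): in R::=e P R, the suffix after R is empty (adds nothing new). Thus FOLLOW(R) = {$}.
FOLLOW(P): in R::=e P R, P is followed by R with FIRST {ε, a, d, e}; in R::=e P R, the suffix after P is nullable, so FOLLOW(P) ⊇ FOLLOW(R) = {$}; in R::=P Q Q, P is followed by Q Q with FIRST {a, d, e}. Thus FOLLOW(P) = {$, a, d, e}.
FOLLOW(Q): in R::=P Q Q (occurrence 1), Q is followed by Q with FIRST {a, d, e}; in R::=P Q Q (occurrence 2), the suffix after Q is empty, so FOLLOW(Q) ⊇ FOLLOW(R) = {$}. Thus FOLLOW(Q) = {$, a, d, e}.
FOLLOW(R'): in P::=R' c e, R' is followed by c e with FIRST {c}; in Q::=R', the suffix after R' is empty, so FOLLOW(R') ⊇ FOLLOW(Q) = {$, a, d, e}. Thus FOLLOW(R') = {$, a, c, d, e}.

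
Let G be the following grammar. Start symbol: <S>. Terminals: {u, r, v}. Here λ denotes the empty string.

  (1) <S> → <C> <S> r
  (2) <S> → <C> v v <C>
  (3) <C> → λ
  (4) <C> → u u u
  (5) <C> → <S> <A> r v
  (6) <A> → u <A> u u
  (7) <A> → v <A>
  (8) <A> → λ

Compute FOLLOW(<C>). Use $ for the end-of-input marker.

FIRST(<A>) = {λ, u, v}
FIRST(<S>) = {u, v}  (via <C> <S> r, <C> v v <C>)
FIRST(<C>) = {λ, u, v}  (via <S> <A> r v)
FOLLOW(<S>) includes $ since <S> is the start symbol.
FOLLOW(<S>): in <S>→<C> <S> r, <S> is followed by r with FIRST {r}; in <C>→<S> <A> r v, <S> is followed by <A> r v with FIRST {r, u, v}. Thus FOLLOW(<S>) = {$, r, u, v}.
FOLLOW(<C>): in <S>→<C> <S> r, <C> is followed by <S> r with FIRST {u, v}; in <S>→<C> v v <C> (occurrence 1), <C> is followed by v v <C> with FIRST {v}; in <S>→<C> v v <C> (occurrence 2), the suffix after <C> is empty, so FOLLOW(<C>) ⊇ FOLLOW(<S>) = {$, r, u, v}. Thus FOLLOW(<C>) = {$, r, u, v}.
FOLLOW(<A>): in <C>→<S> <A> r v, <A> is followed by r v with FIRST {r}; in <A>→u <A> u u, <A> is followed by u u with FIRST {u}; in <A>→v <A>, the suffix after <A> is empty (adds nothing new). Thus FOLLOW(<A>) = {r, u}.

{$, r, u, v}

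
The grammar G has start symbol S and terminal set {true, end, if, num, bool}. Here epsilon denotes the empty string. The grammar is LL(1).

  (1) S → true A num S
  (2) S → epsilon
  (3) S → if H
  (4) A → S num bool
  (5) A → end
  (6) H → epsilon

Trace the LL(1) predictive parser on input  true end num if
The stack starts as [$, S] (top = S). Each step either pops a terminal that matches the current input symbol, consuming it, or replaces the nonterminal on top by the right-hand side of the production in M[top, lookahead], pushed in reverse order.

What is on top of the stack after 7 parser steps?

     Stack           Input              Action
  1  $ S             true end num if $  expand S → true A num S
  2  $ S num A true  true end num if $  match true
  3  $ S num A       end num if $       expand A → end
  4  $ S num end     end num if $       match end
  5  $ S num         num if $           match num
  6  $ S             if $               expand S → if H
  7  $ H if          if $               match if
Stack after step 7: $ H (top = H).

H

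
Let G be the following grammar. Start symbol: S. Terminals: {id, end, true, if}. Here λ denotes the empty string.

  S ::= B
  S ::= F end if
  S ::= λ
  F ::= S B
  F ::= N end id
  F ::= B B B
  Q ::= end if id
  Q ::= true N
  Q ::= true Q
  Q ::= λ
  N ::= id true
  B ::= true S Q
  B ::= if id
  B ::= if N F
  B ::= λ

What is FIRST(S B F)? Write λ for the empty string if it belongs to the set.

FIRST(Q): from Q::=end if id we get {end}; from Q::=true N we get {true}; from Q::=true Q we get {true}; from Q::=λ we get {λ}. So FIRST(Q) = {λ, end, true}.
FIRST(N): from N::=id true we get {id}. So FIRST(N) = {id}.
FIRST(B): from B::=true S Q we get {true}; from B::=if id we get {if}; from B::=if N F we get {if}; from B::=λ we get {λ}. So FIRST(B) = {λ, if, true}.
FIRST(S): from S::=B we get {λ, if, true}; from S::=F end if we get {end, id, if, true}; from S::=λ we get {λ}. So FIRST(S) = {λ, end, id, if, true}.
FIRST(F): from F::=S B we get {λ, end, id, if, true}; from F::=N end id we get {id}; from F::=B B B we get {λ, if, true}. So FIRST(F) = {λ, end, id, if, true}.
FIRST(S B F): take FIRST of each symbol in turn, carrying on past any symbol whose FIRST contains λ; result {λ, end, id, if, true}.

{λ, end, id, if, true}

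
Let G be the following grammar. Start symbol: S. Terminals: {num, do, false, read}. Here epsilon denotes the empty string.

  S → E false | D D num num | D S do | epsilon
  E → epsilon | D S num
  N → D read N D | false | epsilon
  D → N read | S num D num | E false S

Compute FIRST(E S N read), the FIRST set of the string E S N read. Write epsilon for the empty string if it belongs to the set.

{false, num, read}

FIRST(S) = {epsilon, false, num, read}  (via E false, D D num num, D S do)
FIRST(E) = {epsilon, false, num, read}  (via D S num)
FIRST(N) = {epsilon, false, num, read}  (via D read N D)
FIRST(D) = {false, num, read}  (via N read, S num D num, E false S)
FIRST(E S N read): take FIRST of each symbol in turn, carrying on past any symbol whose FIRST contains epsilon; result {false, num, read}.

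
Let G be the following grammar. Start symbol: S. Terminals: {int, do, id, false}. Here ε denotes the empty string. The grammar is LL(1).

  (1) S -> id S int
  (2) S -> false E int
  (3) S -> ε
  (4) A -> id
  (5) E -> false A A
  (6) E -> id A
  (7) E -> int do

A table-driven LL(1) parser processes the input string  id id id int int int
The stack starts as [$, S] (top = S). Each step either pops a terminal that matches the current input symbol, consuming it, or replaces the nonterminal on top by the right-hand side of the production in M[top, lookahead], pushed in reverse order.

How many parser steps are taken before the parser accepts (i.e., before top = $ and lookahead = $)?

10

      Stack               Input                   Action
   1  $ S                 id id id int int int $  expand S -> id S int
   2  $ int S id          id id id int int int $  match id
   3  $ int S             id id int int int $     expand S -> id S int
   4  $ int int S id      id id int int int $     match id
   5  $ int int S         id int int int $        expand S -> id S int
   6  $ int int int S id  id int int int $        match id
   7  $ int int int S     int int int $           expand S -> ε
   8  $ int int int       int int int $           match int
   9  $ int int           int int $               match int
  10  $ int               int $                   match int
Accept reached after 10 steps.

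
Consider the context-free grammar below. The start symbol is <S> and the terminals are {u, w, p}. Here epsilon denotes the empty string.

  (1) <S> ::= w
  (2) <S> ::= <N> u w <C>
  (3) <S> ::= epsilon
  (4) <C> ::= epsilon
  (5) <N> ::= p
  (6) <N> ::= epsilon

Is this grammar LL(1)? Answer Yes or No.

Yes

FIRST(<S>) = {epsilon, p, u, w}
FIRST(<C>) = {epsilon}
FIRST(<N>) = {epsilon, p}
FOLLOW(<S>) = {$}
FOLLOW(<C>) = {$}
FOLLOW(<N>) = {u}
Each cell of M receives at most one production.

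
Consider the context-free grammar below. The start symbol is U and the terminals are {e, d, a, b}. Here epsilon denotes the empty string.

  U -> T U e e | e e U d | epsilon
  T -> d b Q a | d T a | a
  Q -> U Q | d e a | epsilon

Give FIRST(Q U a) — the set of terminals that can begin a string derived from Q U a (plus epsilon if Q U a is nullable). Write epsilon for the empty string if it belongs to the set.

FIRST(T) = {a, d}
FIRST(U) = {epsilon, a, d, e}  (via T U e e)
FIRST(Q) = {epsilon, a, d, e}  (via U Q)
FIRST(Q U a): take FIRST of each symbol in turn, carrying on past any symbol whose FIRST contains epsilon; result {a, d, e}.

{a, d, e}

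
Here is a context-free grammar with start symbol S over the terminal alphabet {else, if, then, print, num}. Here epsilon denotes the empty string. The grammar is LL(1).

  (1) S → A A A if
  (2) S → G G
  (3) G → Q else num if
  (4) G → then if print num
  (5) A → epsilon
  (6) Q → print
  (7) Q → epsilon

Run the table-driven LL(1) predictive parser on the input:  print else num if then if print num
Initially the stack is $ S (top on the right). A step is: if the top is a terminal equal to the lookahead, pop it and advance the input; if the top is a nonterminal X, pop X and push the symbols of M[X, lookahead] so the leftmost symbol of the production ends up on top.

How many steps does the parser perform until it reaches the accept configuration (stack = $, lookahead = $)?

step 1: stack=$ S  input=print else num if then if print num $  — expand S → G G
step 2: stack=$ G G  input=print else num if then if print num $  — expand G → Q else num if
step 3: stack=$ G if num else Q  input=print else num if then if print num $  — expand Q → print
step 4: stack=$ G if num else print  input=print else num if then if print num $  — match print
step 5: stack=$ G if num else  input=else num if then if print num $  — match else
step 6: stack=$ G if num  input=num if then if print num $  — match num
step 7: stack=$ G if  input=if then if print num $  — match if
step 8: stack=$ G  input=then if print num $  — expand G → then if print num
step 9: stack=$ num print if then  input=then if print num $  — match then
step 10: stack=$ num print if  input=if print num $  — match if
step 11: stack=$ num print  input=print num $  — match print
step 12: stack=$ num  input=num $  — match num
Accept reached after 12 steps.

12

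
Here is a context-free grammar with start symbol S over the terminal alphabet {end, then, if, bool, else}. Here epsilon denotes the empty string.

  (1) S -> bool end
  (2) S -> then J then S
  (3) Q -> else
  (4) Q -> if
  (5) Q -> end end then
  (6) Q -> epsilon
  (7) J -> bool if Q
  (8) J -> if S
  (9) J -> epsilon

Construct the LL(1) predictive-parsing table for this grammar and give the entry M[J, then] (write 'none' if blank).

J -> epsilon

FIRST(S) = {bool, then}
FIRST(Q) = {epsilon, else, end, if}
FIRST(J) = {epsilon, bool, if}
FOLLOW(S) includes $ since S is the start symbol.
FOLLOW(J): in S->then J then S, J is followed by then S with FIRST {then}. Thus FOLLOW(J) = {then}.
For J -> bool if Q: FIRST(bool if Q) = {bool}, so it goes in M[J, t] for t ∈ {bool}.
For J -> if S: FIRST(if S) = {if}, so it goes in M[J, t] for t ∈ {if}.
For J -> epsilon: FIRST(epsilon) = {epsilon}, so it goes in M[J, t] for t ∈ {}; since epsilon ∈ FIRST, also for every t ∈ FOLLOW(J) = {then}.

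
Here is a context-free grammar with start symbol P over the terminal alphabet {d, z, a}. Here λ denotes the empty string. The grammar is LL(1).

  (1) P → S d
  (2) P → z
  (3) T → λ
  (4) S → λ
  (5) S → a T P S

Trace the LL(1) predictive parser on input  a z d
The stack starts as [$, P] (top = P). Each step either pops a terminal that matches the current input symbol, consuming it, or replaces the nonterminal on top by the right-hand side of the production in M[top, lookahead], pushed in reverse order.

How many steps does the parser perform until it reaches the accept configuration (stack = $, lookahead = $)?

8

     Stack        Input    Action
  1  $ P          a z d $  expand P → S d
  2  $ d S        a z d $  expand S → a T P S
  3  $ d S P T a  a z d $  match a
  4  $ d S P T    z d $    expand T → λ
  5  $ d S P      z d $    expand P → z
  6  $ d S z      z d $    match z
  7  $ d S        d $      expand S → λ
  8  $ d          d $      match d
Accept reached after 8 steps.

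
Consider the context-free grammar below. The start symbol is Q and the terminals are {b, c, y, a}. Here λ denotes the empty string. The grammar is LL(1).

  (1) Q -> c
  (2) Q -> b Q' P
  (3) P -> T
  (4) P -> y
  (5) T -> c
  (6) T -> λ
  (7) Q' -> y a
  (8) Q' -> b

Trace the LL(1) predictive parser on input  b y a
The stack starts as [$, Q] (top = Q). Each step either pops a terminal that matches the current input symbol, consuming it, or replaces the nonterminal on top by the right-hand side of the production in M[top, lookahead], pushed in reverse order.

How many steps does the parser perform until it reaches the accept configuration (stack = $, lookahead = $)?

step 1: stack=$ Q  input=b y a $  — expand Q -> b Q' P
step 2: stack=$ P Q' b  input=b y a $  — match b
step 3: stack=$ P Q'  input=y a $  — expand Q' -> y a
step 4: stack=$ P a y  input=y a $  — match y
step 5: stack=$ P a  input=a $  — match a
step 6: stack=$ P  input=$  — expand P -> T
step 7: stack=$ T  input=$  — expand T -> λ
Accept reached after 7 steps.

7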